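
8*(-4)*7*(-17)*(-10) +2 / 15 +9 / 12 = -2284747 / 60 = -38079.12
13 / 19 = 0.68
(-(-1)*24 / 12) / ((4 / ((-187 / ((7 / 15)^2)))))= -429.34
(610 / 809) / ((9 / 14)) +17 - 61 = -311824 / 7281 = -42.83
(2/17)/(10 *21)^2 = 1/374850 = 0.00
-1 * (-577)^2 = -332929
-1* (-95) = 95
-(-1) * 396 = 396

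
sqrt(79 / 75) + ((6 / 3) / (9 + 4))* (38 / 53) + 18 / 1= sqrt(237) / 15 + 12478 / 689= 19.14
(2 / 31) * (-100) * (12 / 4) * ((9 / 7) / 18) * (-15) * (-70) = -45000 / 31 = -1451.61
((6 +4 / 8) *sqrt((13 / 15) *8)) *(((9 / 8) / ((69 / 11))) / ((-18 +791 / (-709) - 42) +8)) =-101387 *sqrt(390) / 34646280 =-0.06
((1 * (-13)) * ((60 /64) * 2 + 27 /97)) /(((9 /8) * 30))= -7241 /8730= -0.83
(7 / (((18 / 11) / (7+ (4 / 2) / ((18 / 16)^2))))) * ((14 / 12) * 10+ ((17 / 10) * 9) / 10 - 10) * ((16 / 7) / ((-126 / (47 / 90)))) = -9845231 / 8857350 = -1.11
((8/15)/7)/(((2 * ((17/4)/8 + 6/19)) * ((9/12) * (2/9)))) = 4864/18025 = 0.27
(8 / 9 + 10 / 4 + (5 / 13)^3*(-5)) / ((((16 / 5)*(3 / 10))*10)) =613835 / 1898208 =0.32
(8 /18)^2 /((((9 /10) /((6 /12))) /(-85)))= -6800 /729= -9.33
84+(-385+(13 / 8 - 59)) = -358.38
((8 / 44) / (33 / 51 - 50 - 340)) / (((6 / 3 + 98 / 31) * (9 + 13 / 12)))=-1581 / 176197780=-0.00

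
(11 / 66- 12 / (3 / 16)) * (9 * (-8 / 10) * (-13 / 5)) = -29874 / 25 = -1194.96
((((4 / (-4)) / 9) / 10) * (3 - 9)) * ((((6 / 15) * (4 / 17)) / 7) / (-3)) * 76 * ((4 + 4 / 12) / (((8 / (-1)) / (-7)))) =-0.09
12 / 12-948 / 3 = -315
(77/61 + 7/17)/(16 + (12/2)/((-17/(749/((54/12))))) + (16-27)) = -5208/167201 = -0.03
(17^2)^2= 83521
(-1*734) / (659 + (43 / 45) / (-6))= -198180 / 177887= -1.11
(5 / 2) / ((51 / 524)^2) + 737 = 2603377 / 2601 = 1000.91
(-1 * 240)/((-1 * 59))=240/59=4.07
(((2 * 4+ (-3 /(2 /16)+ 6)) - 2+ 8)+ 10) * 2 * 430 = 5160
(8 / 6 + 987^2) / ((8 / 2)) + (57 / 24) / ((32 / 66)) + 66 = 93547577 / 384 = 243613.48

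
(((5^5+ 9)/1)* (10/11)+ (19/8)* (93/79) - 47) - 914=1890.89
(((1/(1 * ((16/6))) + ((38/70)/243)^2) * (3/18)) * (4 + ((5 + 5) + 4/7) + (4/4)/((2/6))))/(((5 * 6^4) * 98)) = 0.00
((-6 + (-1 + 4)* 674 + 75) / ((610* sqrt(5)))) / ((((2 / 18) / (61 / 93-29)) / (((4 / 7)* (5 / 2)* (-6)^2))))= -595282608* sqrt(5) / 66185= -20111.69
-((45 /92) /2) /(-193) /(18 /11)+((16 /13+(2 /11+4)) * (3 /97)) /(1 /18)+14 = 16761716665 /985173904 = 17.01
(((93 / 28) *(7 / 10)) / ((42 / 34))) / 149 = 527 / 41720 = 0.01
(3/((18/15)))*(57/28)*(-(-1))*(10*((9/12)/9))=475/112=4.24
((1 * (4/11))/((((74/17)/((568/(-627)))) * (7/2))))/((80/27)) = -21726/2977205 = -0.01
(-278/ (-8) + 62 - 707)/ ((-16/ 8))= 2441/ 8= 305.12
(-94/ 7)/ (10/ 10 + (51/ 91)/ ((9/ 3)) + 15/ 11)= -13442/ 2553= -5.27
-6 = -6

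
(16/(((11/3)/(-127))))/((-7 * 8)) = 762/77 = 9.90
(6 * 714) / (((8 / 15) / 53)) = 851445 / 2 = 425722.50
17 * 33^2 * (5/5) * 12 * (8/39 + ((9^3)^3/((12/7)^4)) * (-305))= -3039538490488425.71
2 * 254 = 508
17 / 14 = 1.21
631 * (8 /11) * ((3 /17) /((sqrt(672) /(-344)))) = -1074.66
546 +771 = 1317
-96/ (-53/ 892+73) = -85632/ 65063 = -1.32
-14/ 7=-2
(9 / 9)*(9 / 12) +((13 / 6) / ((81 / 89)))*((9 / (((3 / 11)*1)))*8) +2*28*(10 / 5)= 240163 / 324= 741.24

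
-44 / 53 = -0.83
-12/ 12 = -1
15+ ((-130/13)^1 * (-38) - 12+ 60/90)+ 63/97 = 111836/291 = 384.32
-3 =-3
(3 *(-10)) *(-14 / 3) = 140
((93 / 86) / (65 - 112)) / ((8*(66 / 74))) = -1147 / 355696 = -0.00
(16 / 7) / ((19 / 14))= 32 / 19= 1.68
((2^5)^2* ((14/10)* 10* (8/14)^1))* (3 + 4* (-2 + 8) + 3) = 245760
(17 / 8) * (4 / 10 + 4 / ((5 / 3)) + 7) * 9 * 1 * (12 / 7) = 3213 / 10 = 321.30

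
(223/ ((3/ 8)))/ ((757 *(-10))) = -892/ 11355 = -0.08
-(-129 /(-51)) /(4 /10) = -215 /34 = -6.32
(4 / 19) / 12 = 1 / 57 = 0.02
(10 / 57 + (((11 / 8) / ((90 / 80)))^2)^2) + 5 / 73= 22526872 / 9100107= 2.48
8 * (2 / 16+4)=33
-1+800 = 799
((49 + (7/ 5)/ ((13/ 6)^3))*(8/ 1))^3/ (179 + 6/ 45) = 241565184230231705088/ 712357245381275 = 339106.80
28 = 28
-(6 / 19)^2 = -0.10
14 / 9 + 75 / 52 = 1403 / 468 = 3.00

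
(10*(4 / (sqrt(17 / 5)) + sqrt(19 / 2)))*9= 360*sqrt(85) / 17 + 45*sqrt(38)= 472.64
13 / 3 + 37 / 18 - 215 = -3755 / 18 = -208.61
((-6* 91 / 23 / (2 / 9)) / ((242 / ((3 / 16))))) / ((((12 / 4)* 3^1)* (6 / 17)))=-4641 / 178112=-0.03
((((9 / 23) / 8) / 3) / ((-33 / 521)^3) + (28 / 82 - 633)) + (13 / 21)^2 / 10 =-5142376193939 / 7380182040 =-696.78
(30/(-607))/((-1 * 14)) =0.00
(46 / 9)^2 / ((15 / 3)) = 2116 / 405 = 5.22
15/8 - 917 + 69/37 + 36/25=-6747469/7400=-911.82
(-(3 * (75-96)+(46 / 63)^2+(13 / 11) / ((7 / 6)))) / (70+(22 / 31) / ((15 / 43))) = 0.85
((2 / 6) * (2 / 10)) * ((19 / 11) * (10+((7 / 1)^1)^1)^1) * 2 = 646 / 165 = 3.92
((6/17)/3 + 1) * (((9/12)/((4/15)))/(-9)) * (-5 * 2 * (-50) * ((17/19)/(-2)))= 625/8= 78.12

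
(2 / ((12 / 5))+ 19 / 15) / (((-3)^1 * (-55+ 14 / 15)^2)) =-315 / 1315442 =-0.00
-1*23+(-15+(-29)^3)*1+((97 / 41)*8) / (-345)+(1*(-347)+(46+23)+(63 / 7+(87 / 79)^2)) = -2180034605231 / 88278945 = -24694.84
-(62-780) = 718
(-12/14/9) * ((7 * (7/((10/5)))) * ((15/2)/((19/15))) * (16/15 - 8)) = 1820/19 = 95.79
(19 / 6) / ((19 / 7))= 7 / 6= 1.17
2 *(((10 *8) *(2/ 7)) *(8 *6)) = 15360/ 7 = 2194.29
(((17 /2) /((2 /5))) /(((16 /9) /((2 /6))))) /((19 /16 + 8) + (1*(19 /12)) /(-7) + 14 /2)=5355 /21452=0.25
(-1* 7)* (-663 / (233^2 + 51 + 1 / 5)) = 7735 / 90567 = 0.09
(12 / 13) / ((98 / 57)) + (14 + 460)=302280 / 637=474.54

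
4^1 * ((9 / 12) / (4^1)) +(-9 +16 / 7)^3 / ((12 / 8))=-827497 / 4116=-201.04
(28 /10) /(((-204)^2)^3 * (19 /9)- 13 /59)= 826 /44886331448709055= 0.00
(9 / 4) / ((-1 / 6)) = -27 / 2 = -13.50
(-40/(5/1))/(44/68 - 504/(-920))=-1955/292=-6.70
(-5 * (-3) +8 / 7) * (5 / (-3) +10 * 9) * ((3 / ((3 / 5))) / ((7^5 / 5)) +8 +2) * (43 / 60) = 10220.85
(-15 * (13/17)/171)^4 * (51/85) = 3570125/293882586507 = 0.00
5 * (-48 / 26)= -120 / 13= -9.23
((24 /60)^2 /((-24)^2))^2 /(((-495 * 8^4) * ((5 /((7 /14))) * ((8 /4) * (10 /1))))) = -1 /5255331840000000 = -0.00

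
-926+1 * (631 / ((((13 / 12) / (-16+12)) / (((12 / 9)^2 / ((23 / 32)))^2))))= -2818544578 / 185679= -15179.66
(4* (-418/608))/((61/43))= -473/244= -1.94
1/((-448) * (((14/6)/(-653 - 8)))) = 1983/3136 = 0.63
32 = 32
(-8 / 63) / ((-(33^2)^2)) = 0.00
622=622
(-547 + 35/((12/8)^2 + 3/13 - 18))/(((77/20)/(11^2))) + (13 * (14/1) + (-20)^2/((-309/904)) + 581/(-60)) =-70831021363/3878980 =-18260.22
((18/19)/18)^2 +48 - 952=-326343/361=-904.00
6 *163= 978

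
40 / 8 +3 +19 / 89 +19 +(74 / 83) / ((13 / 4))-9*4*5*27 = -464070978 / 96031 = -4832.51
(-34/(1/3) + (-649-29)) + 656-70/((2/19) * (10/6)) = -523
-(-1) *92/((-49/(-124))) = 11408/49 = 232.82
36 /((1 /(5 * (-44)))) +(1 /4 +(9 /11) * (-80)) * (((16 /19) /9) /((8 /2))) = -784231 /99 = -7921.53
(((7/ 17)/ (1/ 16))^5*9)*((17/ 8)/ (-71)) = -19826343936/ 5929991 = -3343.40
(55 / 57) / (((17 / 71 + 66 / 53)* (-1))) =-206965 / 318459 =-0.65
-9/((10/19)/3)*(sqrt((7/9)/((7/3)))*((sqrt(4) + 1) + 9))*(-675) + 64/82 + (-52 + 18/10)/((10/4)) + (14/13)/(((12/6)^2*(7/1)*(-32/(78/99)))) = -20890817/1082400 + 138510*sqrt(3) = 239887.06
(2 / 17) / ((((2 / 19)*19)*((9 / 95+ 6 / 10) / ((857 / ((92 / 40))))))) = 407075 / 12903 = 31.55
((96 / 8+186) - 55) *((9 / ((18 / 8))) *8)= 4576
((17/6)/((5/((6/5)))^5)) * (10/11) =44064/21484375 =0.00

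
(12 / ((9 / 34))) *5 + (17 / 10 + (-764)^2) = 17517731 / 30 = 583924.37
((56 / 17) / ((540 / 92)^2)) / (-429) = -29624 / 132914925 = -0.00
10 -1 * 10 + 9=9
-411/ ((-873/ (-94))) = -12878/ 291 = -44.25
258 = 258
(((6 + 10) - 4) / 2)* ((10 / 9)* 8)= 160 / 3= 53.33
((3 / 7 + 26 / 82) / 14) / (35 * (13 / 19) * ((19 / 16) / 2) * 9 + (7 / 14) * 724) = 3424 / 31499111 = 0.00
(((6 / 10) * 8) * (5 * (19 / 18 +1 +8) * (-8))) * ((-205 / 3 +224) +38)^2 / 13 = -1955153312 / 351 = -5570237.36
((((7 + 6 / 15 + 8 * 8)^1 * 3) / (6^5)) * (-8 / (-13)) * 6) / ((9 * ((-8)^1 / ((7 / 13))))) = -833 / 1095120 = -0.00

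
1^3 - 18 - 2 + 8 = -11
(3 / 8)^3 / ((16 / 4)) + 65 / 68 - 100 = -3447861 / 34816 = -99.03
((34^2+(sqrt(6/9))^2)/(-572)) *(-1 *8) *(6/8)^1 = 1735/143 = 12.13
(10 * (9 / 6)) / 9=5 / 3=1.67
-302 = -302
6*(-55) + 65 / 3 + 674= 1097 / 3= 365.67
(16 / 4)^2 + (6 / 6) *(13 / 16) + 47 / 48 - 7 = 259 / 24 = 10.79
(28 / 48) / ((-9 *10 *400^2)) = -7 / 172800000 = -0.00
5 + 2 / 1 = 7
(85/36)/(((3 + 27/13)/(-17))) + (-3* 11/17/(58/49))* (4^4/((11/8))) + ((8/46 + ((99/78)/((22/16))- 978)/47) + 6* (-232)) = -28409650067153/16461234504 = -1725.85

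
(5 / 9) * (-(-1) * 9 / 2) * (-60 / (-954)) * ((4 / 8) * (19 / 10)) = 95 / 636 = 0.15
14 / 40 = 7 / 20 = 0.35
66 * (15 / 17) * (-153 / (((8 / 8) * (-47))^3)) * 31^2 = 8562510 / 103823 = 82.47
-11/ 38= -0.29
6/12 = 1/2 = 0.50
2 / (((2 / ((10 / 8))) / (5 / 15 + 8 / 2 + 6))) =155 / 12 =12.92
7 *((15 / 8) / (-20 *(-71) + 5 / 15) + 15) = 3579555 / 34088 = 105.01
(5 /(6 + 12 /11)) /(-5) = -11 /78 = -0.14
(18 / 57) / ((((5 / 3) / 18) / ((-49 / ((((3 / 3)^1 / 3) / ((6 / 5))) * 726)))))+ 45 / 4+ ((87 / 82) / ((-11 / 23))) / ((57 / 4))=96762983 / 9425900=10.27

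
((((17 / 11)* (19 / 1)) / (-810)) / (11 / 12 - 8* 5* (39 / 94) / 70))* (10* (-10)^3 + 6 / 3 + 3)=424855466 / 796851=533.17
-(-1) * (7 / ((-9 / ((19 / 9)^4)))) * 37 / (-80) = 33753139 / 4723920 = 7.15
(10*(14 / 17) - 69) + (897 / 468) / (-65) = -806131 / 13260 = -60.79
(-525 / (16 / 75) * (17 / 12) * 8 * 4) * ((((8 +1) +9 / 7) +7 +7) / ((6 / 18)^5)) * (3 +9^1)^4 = -13652128800000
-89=-89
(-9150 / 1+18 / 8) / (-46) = 36591 / 184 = 198.86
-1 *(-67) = 67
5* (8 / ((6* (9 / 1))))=20 / 27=0.74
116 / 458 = 58 / 229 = 0.25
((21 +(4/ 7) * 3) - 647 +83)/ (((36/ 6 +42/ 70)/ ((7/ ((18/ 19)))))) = -605.98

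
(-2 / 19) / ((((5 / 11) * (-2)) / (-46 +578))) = 308 / 5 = 61.60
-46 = -46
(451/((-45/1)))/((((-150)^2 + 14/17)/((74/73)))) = -25789/57116295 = -0.00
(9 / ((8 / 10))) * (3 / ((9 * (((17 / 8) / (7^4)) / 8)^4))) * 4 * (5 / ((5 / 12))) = 100360089806255821946880 / 83521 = 1201615040603630487.50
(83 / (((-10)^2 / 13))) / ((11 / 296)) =79846 / 275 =290.35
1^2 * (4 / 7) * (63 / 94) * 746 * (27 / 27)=13428 / 47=285.70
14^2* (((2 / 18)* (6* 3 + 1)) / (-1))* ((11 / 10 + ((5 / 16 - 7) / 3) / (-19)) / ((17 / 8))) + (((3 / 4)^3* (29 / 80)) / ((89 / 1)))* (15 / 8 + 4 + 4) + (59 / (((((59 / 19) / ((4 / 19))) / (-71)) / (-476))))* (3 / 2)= 338899759299499 / 1673256960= 202538.98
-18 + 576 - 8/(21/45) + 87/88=333777/616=541.85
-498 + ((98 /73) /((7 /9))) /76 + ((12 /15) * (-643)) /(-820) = -1414140043 /2843350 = -497.35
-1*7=-7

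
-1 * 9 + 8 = -1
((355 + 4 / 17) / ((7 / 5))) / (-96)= -10065 / 3808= -2.64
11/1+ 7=18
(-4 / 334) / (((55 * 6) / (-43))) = 43 / 27555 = 0.00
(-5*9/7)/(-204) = 15/476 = 0.03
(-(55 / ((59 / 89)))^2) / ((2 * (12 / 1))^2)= -23961025 / 2005056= -11.95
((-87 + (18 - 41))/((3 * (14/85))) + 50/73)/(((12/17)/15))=-28919125/6132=-4716.10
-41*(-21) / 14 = 123 / 2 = 61.50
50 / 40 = 1.25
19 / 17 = 1.12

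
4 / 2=2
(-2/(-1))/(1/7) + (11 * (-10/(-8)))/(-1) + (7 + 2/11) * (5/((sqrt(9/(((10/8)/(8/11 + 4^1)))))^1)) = 1/4 + 395 * sqrt(715)/1716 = 6.41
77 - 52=25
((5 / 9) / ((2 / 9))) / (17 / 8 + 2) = 20 / 33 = 0.61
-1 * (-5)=5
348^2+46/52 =3148727/26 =121104.88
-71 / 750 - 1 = -821 / 750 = -1.09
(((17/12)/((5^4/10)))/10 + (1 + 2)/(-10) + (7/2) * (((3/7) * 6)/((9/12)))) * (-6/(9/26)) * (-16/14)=9127768/39375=231.82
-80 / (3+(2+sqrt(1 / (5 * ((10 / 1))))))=-20000 / 1249+400 * sqrt(2) / 1249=-15.56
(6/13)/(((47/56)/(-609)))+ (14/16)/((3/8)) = -609595/1833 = -332.57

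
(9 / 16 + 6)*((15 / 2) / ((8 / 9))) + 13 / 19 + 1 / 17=4639965 / 82688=56.11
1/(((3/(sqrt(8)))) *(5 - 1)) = sqrt(2)/6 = 0.24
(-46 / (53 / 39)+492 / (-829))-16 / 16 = -1557239 / 43937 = -35.44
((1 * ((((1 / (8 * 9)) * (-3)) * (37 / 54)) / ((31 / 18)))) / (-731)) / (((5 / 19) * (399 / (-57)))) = -703 / 57105720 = -0.00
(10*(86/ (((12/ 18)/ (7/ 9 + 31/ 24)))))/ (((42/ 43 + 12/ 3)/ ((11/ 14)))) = 15152555/ 35952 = 421.47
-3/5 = -0.60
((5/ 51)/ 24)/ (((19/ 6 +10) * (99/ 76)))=95/ 398871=0.00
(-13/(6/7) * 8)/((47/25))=-9100/141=-64.54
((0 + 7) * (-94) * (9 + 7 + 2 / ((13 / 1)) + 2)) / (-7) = 22184 / 13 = 1706.46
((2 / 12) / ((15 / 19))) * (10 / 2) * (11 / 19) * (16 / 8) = 11 / 9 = 1.22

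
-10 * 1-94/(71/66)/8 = -2971/142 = -20.92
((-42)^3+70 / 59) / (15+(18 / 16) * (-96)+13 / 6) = 26226732 / 32155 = 815.63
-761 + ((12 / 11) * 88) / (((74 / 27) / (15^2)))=263443 / 37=7120.08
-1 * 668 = -668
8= 8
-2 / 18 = -1 / 9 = -0.11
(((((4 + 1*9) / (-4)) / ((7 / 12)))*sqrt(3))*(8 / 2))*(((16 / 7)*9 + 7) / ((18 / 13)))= -65234*sqrt(3) / 147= -768.63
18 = 18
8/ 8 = 1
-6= -6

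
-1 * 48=-48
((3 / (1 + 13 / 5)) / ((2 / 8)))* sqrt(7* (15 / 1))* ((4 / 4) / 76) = 5* sqrt(105) / 114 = 0.45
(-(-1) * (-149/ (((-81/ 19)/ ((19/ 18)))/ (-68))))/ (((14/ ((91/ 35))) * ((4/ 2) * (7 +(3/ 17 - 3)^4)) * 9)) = -992844946249/ 2706507044010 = -0.37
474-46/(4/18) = 267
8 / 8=1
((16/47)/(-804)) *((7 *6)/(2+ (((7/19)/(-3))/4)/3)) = -38304/4285789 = -0.01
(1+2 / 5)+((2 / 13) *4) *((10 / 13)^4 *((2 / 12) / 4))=7847153 / 5569395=1.41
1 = 1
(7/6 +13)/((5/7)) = 119/6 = 19.83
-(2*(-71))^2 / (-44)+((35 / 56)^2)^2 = 20654811 / 45056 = 458.43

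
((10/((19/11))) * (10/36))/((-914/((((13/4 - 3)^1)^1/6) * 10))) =-1375/1875528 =-0.00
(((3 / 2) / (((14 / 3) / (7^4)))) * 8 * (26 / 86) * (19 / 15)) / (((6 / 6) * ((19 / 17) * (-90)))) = -23.50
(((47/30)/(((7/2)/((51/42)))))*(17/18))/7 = 13583/185220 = 0.07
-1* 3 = -3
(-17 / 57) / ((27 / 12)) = -68 / 513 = -0.13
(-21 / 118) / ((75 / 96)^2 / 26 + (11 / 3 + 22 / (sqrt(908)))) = -56110911187968 / 1117920839029177 + 736836452352 * sqrt(227) / 1117920839029177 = -0.04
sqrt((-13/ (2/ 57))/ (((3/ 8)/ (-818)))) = 2 * sqrt(202046) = 898.99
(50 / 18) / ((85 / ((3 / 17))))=5 / 867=0.01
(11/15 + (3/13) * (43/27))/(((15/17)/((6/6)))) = 10948/8775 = 1.25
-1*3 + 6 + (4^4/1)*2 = 515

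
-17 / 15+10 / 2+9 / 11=773 / 165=4.68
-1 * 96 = -96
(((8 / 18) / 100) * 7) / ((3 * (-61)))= -7 / 41175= -0.00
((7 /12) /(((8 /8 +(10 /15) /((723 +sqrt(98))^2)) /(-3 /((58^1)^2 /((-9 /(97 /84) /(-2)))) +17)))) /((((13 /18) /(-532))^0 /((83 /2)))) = 166408017459* sqrt(2) /16370637507322084 +26943254356508902703 /65482550029288336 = 411.46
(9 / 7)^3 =729 / 343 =2.13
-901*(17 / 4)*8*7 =-214438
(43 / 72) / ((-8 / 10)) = -215 / 288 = -0.75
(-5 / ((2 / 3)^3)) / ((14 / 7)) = -135 / 16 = -8.44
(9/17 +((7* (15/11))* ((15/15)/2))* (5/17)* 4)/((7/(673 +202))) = 143625/187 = 768.05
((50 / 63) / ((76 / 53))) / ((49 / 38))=1325 / 3087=0.43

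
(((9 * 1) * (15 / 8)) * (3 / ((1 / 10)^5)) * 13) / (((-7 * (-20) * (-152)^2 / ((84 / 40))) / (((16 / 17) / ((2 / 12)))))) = 5923125 / 24548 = 241.29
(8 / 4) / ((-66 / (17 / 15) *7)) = -17 / 3465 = -0.00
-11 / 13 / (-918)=11 / 11934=0.00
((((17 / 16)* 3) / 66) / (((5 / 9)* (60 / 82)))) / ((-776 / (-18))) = 18819 / 6828800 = 0.00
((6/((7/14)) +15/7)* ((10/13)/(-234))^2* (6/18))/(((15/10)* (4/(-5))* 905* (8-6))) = -275/11724518988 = -0.00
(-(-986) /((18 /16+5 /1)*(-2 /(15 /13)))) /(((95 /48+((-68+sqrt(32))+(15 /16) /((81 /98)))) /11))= 28575866880*sqrt(2) /29218252973+463547525760 /29218252973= 17.25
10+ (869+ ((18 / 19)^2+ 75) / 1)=344718 / 361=954.90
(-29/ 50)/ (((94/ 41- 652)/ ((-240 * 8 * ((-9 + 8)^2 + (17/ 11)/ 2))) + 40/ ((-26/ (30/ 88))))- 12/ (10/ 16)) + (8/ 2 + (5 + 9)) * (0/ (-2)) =24483888/ 824583125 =0.03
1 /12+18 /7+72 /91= 3763 /1092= 3.45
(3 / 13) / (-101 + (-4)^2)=-3 / 1105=-0.00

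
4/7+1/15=67/105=0.64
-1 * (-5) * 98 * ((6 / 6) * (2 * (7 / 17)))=6860 / 17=403.53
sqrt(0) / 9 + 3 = 3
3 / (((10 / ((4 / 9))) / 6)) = 0.80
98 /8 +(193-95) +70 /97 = 43057 /388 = 110.97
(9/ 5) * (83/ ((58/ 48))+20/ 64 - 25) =79.20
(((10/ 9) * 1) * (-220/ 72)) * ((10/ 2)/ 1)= -1375/ 81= -16.98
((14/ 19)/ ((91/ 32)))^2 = 4096/ 61009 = 0.07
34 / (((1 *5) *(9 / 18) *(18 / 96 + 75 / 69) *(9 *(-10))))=-12512 / 105525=-0.12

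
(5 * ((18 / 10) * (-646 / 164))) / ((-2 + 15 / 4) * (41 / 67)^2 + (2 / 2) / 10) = -7676190 / 163549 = -46.94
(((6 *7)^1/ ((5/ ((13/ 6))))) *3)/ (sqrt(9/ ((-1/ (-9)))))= 91/ 15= 6.07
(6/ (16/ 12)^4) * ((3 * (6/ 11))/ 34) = 2187/ 23936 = 0.09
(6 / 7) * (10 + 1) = 9.43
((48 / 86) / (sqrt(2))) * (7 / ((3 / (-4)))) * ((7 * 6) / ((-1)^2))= -4704 * sqrt(2) / 43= -154.71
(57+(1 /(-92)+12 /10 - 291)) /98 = -15299 /6440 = -2.38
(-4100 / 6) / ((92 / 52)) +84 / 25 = -660454 / 1725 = -382.87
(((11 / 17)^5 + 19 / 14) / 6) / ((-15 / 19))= -185135981 / 596339940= -0.31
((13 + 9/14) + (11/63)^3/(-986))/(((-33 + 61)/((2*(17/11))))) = 840898798/558354951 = 1.51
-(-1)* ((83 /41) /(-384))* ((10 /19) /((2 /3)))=-415 /99712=-0.00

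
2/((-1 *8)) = -0.25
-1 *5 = -5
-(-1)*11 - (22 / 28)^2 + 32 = 8307 / 196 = 42.38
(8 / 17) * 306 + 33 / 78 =3755 / 26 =144.42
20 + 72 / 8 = 29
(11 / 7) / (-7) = -11 / 49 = -0.22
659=659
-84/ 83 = -1.01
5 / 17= 0.29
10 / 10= 1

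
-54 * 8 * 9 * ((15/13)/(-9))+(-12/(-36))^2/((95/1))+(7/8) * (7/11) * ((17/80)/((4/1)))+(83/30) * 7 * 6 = 38479540591/62599680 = 614.69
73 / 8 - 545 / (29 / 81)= -351043 / 232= -1513.12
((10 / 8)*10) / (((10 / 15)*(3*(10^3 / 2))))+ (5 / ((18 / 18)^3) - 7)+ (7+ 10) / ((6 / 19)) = 12443 / 240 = 51.85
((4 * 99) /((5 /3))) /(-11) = -108 /5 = -21.60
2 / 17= 0.12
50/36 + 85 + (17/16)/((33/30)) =87.35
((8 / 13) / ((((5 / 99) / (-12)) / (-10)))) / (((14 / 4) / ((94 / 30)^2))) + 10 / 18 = 83988719 / 20475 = 4102.01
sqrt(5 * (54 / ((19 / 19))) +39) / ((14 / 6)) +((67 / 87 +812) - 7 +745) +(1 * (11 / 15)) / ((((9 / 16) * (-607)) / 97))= 3 * sqrt(309) / 7 +3684762767 / 2376405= 1558.10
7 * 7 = 49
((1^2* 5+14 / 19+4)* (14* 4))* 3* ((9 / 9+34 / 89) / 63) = 60680 / 1691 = 35.88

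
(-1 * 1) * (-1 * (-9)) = -9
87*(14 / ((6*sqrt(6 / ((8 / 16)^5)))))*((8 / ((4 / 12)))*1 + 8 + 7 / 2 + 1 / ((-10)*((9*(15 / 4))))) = 9727963*sqrt(3) / 32400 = 520.04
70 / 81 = 0.86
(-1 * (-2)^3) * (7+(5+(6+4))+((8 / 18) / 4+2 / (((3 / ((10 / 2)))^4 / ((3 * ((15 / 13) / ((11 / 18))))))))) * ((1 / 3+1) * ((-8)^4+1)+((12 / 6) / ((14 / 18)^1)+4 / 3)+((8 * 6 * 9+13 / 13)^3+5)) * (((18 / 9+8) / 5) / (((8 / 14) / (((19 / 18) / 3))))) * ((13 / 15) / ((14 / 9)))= 48807380470.58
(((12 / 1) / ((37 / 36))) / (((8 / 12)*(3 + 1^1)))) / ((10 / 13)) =1053 / 185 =5.69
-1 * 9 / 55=-9 / 55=-0.16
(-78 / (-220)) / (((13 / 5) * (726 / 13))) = 0.00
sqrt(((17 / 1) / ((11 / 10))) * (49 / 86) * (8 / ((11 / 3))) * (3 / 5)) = 3.40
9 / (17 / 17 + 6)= 9 / 7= 1.29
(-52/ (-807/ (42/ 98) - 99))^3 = 17576/ 973242271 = 0.00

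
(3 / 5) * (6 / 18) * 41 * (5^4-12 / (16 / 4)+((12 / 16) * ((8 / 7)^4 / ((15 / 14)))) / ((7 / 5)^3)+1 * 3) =603370965 / 117649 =5128.57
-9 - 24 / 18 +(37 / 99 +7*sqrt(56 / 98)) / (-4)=-4129 / 396 - sqrt(7) / 2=-11.75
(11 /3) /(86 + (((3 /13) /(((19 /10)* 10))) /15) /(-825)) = 3735875 /87623249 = 0.04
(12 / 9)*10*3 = 40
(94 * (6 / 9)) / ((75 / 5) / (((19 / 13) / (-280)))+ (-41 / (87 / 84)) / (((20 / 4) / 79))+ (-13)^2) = -517940 / 27523659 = -0.02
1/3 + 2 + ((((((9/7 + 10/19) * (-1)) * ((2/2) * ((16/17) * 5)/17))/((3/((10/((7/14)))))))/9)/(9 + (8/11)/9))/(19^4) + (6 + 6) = 64546213567463/4503224301023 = 14.33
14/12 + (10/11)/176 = 3403/2904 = 1.17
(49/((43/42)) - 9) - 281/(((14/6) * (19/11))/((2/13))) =2091681/74347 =28.13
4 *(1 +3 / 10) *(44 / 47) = 1144 / 235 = 4.87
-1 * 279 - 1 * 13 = -292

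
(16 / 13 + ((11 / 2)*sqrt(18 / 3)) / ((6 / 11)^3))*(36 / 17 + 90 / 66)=10416 / 2431 + 288827*sqrt(6) / 2448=293.29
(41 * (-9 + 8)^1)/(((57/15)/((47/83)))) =-6.11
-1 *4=-4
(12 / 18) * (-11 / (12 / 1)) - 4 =-83 / 18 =-4.61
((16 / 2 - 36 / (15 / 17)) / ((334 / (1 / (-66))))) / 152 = 41 / 4188360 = 0.00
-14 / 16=-7 / 8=-0.88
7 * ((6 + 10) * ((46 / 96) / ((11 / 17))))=2737 / 33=82.94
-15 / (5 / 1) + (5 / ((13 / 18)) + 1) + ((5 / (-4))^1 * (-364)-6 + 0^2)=5901 / 13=453.92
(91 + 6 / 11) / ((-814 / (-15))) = 15105 / 8954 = 1.69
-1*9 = -9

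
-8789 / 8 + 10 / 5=-8773 / 8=-1096.62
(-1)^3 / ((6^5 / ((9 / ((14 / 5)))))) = -5 / 12096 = -0.00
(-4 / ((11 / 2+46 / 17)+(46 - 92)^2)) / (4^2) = -17 / 144446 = -0.00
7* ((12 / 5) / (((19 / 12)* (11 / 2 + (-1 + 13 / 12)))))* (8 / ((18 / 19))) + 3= 6381 / 335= 19.05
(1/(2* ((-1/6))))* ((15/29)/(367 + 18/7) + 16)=-3601419/75023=-48.00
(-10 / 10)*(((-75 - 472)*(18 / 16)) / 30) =1641 / 80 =20.51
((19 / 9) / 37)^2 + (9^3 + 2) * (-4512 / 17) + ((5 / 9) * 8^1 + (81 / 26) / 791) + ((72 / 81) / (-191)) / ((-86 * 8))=-1816927956467893037 / 9365050544031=-194011.55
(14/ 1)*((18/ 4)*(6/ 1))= 378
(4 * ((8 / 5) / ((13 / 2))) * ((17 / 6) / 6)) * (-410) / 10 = -11152 / 585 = -19.06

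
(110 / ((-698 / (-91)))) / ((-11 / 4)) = -5.21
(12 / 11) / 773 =12 / 8503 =0.00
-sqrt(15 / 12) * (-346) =386.84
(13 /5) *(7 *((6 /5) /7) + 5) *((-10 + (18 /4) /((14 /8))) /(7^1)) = -20956 /1225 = -17.11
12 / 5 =2.40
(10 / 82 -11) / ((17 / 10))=-6.40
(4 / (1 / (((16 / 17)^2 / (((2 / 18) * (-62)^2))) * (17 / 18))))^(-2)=266897569 / 16384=16290.13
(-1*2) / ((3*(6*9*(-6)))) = 1 / 486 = 0.00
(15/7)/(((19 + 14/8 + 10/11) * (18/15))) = 550/6671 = 0.08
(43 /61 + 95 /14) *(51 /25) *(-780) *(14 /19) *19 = -50894532 /305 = -166867.32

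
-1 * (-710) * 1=710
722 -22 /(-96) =722.23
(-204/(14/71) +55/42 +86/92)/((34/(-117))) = 9722973/2737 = 3552.42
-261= -261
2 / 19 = 0.11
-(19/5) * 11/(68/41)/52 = -8569/17680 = -0.48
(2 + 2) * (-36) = -144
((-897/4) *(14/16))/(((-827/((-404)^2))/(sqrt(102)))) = 64052079 *sqrt(102)/1654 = 391109.00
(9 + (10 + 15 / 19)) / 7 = 376 / 133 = 2.83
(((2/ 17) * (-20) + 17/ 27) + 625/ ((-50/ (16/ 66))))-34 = -38.75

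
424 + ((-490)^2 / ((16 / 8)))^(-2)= 6110689060001 / 14412002500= 424.00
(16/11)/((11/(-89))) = -1424/121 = -11.77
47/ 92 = 0.51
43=43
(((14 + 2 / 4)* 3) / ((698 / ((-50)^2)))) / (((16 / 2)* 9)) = 18125 / 8376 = 2.16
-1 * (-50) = 50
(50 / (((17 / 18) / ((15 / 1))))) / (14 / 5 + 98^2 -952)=33750 / 367829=0.09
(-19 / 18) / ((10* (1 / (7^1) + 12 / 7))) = -0.06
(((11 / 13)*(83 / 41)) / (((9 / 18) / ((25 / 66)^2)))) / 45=10375 / 949806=0.01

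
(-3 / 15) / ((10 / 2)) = -1 / 25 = -0.04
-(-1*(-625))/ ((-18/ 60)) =6250/ 3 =2083.33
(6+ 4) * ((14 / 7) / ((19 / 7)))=140 / 19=7.37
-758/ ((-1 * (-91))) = -8.33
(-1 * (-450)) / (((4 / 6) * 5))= 135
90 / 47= 1.91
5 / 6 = 0.83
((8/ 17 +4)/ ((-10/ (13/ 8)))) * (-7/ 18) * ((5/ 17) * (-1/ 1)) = -1729/ 20808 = -0.08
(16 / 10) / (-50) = -4 / 125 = -0.03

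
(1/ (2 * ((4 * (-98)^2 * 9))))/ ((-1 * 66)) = -1/ 45638208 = -0.00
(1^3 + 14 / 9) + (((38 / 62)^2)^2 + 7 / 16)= 416803775 / 132987024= 3.13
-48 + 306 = 258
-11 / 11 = -1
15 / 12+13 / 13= 9 / 4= 2.25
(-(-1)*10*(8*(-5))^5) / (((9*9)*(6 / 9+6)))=-51200000 / 27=-1896296.30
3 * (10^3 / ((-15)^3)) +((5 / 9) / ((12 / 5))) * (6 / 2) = -7 / 36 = -0.19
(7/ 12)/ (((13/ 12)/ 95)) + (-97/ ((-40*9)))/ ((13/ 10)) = 1849/ 36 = 51.36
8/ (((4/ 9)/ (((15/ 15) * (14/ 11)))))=252/ 11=22.91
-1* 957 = -957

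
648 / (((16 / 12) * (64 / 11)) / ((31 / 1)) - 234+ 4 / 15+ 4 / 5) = -1657260 / 595087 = -2.78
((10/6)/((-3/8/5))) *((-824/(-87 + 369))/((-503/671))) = -55290400/638307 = -86.62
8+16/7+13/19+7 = 2390/133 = 17.97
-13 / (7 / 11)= -143 / 7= -20.43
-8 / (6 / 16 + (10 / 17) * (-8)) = 1088 / 589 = 1.85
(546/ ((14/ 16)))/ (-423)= -208/ 141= -1.48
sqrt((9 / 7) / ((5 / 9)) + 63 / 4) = 3 * sqrt(9835) / 70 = 4.25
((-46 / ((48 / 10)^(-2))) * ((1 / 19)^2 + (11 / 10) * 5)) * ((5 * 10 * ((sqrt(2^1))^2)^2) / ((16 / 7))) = -184220064 / 361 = -510304.89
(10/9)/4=5/18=0.28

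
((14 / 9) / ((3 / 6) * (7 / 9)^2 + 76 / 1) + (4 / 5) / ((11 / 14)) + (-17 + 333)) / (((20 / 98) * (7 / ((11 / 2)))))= 377195448 / 309025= 1220.60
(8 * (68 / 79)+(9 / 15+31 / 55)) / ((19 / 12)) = 419712 / 82555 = 5.08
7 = 7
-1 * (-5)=5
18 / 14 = 9 / 7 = 1.29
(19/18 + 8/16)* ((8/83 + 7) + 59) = 76804/747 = 102.82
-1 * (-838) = 838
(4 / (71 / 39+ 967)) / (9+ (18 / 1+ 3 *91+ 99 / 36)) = 78 / 5719553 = 0.00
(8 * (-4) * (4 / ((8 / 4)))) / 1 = -64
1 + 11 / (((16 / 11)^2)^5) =1384823298387 / 1099511627776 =1.26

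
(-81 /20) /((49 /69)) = -5589 /980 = -5.70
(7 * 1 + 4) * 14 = 154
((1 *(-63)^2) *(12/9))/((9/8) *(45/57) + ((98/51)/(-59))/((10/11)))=12101957280/1949147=6208.85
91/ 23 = 3.96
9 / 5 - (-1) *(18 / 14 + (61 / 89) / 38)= 367391 / 118370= 3.10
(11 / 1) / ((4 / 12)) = 33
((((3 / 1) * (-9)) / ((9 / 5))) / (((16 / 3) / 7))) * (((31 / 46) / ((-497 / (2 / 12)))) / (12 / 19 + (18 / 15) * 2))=14725 / 10033152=0.00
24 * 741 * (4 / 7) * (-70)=-711360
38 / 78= 19 / 39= 0.49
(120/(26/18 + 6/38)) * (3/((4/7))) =53865/137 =393.18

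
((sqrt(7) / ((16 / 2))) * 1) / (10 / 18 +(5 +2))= 9 * sqrt(7) / 544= 0.04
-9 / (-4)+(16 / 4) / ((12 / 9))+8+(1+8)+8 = 121 / 4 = 30.25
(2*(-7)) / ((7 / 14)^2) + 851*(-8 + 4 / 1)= -3460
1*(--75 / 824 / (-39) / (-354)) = 25 / 3792048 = 0.00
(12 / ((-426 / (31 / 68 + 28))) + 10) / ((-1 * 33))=-22205 / 79662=-0.28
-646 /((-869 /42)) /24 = 1.30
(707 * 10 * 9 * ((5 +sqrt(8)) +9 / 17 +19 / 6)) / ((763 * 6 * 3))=1010 * sqrt(2) / 109 +447935 / 11118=53.39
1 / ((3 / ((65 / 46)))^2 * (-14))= -4225 / 266616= -0.02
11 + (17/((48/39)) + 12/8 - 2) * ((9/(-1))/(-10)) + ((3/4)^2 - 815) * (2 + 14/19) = -6706257/3040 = -2206.01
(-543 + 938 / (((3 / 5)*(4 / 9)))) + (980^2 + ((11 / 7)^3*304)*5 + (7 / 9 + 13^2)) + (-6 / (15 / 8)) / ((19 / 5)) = 113721333305 / 117306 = 969441.74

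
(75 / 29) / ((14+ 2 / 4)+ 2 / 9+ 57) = 1350 / 37439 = 0.04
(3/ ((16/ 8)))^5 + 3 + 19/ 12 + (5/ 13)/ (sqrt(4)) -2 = 12941/ 1248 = 10.37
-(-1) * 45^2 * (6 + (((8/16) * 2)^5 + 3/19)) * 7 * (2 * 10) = 38556000/19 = 2029263.16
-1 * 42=-42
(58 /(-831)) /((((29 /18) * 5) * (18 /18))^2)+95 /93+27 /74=1914584813 /1382077650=1.39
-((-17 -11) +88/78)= 26.87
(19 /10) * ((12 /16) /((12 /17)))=323 /160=2.02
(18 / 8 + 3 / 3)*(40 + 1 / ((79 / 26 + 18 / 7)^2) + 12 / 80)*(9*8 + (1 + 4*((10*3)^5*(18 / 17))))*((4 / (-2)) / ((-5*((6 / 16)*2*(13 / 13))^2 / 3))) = 38108602944031628398 / 1329112275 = 28672222550.97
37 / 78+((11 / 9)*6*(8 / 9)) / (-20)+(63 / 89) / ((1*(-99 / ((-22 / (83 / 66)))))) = 7091867 / 25928370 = 0.27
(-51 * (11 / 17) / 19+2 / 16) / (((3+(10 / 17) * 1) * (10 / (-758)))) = 315707 / 9272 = 34.05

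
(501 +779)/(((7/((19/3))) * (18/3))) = 12160/63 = 193.02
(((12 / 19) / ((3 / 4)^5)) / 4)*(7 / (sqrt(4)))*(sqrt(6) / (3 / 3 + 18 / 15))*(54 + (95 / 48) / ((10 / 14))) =147.20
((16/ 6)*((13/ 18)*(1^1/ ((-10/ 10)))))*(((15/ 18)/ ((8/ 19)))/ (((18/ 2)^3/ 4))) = -1235/ 59049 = -0.02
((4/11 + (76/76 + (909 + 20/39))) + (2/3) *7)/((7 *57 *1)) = 20672/9009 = 2.29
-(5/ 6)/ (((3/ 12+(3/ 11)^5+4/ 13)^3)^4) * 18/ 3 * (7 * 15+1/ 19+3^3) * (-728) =514081299.65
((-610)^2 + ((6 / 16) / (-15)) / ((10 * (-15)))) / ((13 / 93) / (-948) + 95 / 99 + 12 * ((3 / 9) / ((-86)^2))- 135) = -111206277128410211 / 40059367280500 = -2776.04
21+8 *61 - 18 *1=491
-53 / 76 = -0.70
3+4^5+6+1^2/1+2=1036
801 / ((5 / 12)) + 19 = 9707 / 5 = 1941.40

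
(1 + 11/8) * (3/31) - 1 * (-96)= 23865/248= 96.23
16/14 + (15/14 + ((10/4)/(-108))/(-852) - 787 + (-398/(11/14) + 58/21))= -18259623983/14170464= -1288.57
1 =1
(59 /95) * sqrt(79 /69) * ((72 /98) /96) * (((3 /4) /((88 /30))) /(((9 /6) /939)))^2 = 2340969255 * sqrt(5451) /1326578176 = 130.29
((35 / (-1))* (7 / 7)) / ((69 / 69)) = -35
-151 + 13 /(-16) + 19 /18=-21709 /144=-150.76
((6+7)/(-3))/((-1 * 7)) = 13/21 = 0.62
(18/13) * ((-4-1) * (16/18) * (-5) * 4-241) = -2738/13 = -210.62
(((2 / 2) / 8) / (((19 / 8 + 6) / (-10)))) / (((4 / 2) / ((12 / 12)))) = -5 / 67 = -0.07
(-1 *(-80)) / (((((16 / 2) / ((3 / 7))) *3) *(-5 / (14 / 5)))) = -4 / 5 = -0.80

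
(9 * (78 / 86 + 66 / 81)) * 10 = 154.96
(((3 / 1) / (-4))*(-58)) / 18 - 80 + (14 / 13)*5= -11263 / 156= -72.20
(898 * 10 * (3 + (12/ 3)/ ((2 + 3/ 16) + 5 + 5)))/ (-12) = -291401/ 117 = -2490.61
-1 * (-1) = 1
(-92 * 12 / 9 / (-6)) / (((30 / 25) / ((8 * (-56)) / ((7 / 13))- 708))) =-708400 / 27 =-26237.04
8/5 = 1.60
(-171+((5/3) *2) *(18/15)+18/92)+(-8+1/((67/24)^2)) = -36069553/206494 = -174.68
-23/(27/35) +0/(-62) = -805/27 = -29.81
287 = 287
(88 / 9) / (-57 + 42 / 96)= -1408 / 8145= -0.17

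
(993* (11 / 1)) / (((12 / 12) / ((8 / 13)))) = 87384 / 13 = 6721.85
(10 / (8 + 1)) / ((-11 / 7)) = -70 / 99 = -0.71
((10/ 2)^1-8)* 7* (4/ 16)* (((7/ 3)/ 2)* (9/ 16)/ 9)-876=-112177/ 128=-876.38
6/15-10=-48/5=-9.60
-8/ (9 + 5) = -4/ 7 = -0.57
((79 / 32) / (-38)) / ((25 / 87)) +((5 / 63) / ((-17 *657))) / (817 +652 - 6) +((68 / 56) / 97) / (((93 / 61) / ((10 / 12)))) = -1085871352121909 / 4952820371083200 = -0.22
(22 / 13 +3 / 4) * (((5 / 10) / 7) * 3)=381 / 728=0.52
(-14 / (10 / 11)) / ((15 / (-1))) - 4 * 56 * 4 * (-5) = 336077 / 75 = 4481.03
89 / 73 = 1.22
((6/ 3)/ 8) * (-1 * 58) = -29/ 2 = -14.50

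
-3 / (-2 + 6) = -3 / 4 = -0.75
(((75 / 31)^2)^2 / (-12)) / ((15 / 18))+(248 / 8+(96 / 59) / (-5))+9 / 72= 59660783427 / 2179509560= 27.37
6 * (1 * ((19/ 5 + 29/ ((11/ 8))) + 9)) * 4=44736/ 55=813.38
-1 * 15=-15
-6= -6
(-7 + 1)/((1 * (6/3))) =-3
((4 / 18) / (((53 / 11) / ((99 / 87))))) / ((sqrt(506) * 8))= 11 * sqrt(506) / 848424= 0.00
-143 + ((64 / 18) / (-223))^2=-576009983 / 4028049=-143.00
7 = 7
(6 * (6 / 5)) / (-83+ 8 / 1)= -12 / 125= -0.10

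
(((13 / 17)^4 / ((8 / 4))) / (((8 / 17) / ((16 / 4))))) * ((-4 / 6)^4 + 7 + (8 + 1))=9368008 / 397953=23.54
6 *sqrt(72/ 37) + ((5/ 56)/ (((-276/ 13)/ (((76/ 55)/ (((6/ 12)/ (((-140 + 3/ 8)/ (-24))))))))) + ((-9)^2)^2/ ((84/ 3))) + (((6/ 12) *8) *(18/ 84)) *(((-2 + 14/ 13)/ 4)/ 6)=36 *sqrt(74)/ 37 + 12424242881/ 53044992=242.59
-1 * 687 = -687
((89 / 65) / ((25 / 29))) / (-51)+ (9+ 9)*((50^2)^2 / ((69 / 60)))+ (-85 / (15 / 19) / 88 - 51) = 5469747078286977 / 55913000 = 97826034.70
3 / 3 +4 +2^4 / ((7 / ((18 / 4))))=107 / 7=15.29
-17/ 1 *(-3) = 51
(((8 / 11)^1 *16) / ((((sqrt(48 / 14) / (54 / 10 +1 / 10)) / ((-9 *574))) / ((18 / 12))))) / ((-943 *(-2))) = -142.01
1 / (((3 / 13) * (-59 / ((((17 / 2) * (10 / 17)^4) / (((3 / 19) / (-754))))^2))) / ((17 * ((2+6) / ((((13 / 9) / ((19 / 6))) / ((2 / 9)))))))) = -779890248800000000 / 6785496603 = -114934881.62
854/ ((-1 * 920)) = -427/ 460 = -0.93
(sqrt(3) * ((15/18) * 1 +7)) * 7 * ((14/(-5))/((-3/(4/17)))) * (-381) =-1169924 * sqrt(3)/255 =-7946.54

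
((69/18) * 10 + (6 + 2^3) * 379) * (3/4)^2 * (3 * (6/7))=432891/56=7730.20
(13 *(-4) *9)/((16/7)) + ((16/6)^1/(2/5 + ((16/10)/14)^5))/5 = -25642437359/126058644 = -203.42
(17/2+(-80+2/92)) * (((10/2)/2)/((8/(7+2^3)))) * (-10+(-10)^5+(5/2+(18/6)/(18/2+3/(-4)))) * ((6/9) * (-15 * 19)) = -280125424125/44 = -6366486911.93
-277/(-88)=277/88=3.15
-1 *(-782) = 782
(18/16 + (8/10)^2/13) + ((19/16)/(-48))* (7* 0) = 3053/2600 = 1.17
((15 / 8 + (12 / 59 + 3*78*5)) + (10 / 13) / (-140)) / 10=10068575 / 85904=117.21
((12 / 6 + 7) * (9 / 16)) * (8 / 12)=27 / 8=3.38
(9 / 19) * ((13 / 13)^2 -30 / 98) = 0.33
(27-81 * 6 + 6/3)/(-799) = 457/799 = 0.57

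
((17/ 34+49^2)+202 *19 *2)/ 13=20155/ 26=775.19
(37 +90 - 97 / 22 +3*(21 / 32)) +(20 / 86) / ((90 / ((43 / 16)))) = 394627 / 3168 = 124.57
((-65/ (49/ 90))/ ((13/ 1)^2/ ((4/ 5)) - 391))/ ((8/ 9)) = 26325/ 35231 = 0.75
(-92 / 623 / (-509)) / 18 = 46 / 2853963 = 0.00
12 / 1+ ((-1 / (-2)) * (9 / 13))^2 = 8193 / 676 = 12.12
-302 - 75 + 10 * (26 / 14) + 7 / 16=-40095 / 112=-357.99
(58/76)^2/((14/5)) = 4205/20216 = 0.21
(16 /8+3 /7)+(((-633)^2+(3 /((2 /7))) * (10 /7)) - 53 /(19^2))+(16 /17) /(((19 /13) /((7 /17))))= 292637193334 /730303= 400706.55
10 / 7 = 1.43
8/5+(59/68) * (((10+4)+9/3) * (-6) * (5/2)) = -4393/20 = -219.65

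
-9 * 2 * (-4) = 72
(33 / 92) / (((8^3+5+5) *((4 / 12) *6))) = 11 / 32016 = 0.00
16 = 16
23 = 23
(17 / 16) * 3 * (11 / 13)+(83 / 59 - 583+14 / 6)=-21226735 / 36816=-576.56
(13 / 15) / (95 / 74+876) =962 / 973785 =0.00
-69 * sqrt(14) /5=-51.63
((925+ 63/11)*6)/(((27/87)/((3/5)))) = 593804/55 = 10796.44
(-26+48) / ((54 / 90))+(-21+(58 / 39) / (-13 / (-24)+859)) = 12605711 / 804531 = 15.67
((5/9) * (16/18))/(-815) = -8/13203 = -0.00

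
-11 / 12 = -0.92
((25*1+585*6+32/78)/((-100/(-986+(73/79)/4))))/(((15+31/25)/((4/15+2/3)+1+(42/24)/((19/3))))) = 108191919415217/22816160640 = 4741.90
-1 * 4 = -4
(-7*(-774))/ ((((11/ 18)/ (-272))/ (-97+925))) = -21963965184/ 11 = -1996724107.64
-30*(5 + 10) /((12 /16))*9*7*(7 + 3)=-378000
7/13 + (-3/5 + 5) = 321/65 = 4.94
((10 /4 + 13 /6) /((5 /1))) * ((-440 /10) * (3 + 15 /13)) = -11088 /65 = -170.58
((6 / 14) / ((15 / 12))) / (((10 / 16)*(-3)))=-32 / 175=-0.18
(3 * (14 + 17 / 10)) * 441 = 207711 / 10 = 20771.10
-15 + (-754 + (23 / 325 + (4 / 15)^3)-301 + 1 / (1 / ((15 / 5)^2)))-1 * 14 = -47161688 / 43875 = -1074.91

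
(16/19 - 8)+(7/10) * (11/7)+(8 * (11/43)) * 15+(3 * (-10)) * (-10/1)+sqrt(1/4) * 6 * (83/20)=5508047/16340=337.09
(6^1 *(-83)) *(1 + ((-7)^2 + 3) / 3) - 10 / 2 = -9135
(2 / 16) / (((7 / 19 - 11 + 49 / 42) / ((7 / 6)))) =-133 / 8632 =-0.02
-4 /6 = -2 /3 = -0.67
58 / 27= 2.15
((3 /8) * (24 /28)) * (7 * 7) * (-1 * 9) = -567 /4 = -141.75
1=1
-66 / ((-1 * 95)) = 66 / 95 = 0.69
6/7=0.86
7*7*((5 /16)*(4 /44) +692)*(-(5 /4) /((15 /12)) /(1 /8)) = -5968053 /22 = -271275.14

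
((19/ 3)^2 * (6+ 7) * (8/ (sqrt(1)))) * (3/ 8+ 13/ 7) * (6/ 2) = 586625/ 21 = 27934.52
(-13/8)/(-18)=13/144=0.09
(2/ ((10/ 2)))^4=16/ 625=0.03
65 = 65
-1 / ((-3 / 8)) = 2.67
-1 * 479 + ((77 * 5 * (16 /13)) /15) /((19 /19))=-17449 /39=-447.41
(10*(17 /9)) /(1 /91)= 15470 /9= 1718.89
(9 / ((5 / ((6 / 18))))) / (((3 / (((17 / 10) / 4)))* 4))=17 / 800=0.02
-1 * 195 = -195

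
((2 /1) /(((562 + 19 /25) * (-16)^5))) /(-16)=25 /118019325952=0.00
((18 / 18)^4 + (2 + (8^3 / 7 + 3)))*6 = 3324 / 7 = 474.86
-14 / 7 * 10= -20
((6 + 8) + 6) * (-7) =-140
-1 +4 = 3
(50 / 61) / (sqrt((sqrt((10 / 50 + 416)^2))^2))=250 / 126941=0.00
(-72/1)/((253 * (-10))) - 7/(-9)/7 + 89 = 1014854/11385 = 89.14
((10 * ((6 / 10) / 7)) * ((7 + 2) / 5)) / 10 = 27 / 175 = 0.15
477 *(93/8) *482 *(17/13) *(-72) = -3271446306/13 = -251649715.85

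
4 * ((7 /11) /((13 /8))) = 1.57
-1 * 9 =-9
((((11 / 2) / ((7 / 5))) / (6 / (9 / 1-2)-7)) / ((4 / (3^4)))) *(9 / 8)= -40095 / 2752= -14.57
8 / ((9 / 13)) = 104 / 9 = 11.56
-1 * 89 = -89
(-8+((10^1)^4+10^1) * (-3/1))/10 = -15019/5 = -3003.80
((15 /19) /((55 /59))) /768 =59 /53504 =0.00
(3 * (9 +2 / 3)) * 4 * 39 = 4524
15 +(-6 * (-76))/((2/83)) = 18939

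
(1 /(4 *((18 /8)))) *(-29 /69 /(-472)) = 29 /293112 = 0.00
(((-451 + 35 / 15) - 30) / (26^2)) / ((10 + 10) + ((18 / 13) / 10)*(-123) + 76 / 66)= -0.17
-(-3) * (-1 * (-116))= 348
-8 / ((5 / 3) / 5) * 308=-7392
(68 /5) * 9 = 612 /5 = 122.40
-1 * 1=-1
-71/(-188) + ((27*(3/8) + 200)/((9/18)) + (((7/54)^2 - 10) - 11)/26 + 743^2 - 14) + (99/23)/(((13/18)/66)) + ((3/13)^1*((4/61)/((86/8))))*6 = 118847687711172847/214973462808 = 552848.18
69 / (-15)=-23 / 5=-4.60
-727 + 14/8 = -2901/4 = -725.25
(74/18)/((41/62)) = 2294/369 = 6.22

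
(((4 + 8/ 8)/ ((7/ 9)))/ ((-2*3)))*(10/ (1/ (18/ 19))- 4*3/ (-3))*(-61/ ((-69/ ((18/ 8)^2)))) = -64.61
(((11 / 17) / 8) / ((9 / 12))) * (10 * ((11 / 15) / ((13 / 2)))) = 242 / 1989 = 0.12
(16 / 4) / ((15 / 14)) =56 / 15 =3.73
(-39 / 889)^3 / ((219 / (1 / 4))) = -19773 / 205157847748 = -0.00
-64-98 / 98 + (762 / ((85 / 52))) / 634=-1731613 / 26945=-64.26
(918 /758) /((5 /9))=4131 /1895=2.18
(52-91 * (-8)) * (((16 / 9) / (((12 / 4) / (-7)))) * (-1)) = 29120 / 9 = 3235.56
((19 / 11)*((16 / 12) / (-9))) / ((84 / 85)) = -1615 / 6237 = -0.26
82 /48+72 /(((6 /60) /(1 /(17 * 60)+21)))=6169945 /408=15122.41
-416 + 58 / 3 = -1190 / 3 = -396.67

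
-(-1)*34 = 34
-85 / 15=-17 / 3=-5.67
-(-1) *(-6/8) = -3/4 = -0.75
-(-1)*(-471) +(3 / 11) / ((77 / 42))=-56973 / 121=-470.85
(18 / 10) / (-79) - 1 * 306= -120879 / 395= -306.02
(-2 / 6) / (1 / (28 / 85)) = -0.11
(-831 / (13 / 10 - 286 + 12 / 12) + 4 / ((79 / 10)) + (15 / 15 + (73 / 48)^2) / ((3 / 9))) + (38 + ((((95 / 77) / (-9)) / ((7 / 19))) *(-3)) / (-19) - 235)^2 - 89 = 5814217427100366617 / 150019057343232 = 38756.53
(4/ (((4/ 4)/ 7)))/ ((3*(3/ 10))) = 280/ 9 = 31.11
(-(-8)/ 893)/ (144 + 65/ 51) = 408/ 6616237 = 0.00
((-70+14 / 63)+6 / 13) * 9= -623.85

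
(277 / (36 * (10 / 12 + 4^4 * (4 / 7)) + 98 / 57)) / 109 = 110523 / 230415536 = 0.00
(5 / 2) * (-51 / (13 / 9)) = -2295 / 26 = -88.27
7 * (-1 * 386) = -2702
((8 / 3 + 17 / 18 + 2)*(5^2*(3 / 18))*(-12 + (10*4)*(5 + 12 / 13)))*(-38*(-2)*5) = 701394500 / 351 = 1998274.93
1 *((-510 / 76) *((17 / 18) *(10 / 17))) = -425 / 114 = -3.73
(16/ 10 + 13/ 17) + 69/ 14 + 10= 20579/ 1190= 17.29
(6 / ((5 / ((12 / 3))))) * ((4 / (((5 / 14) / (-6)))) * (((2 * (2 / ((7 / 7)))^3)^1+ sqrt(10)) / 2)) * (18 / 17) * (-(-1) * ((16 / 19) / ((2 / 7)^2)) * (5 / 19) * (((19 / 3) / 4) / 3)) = -4688.36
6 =6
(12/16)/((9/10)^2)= 25/27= 0.93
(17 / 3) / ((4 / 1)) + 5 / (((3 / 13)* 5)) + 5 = 43 / 4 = 10.75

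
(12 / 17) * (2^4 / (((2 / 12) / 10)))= 11520 / 17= 677.65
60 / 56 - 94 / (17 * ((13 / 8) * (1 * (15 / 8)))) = -34499 / 46410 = -0.74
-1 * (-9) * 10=90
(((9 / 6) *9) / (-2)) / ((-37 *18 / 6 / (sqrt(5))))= 9 *sqrt(5) / 148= 0.14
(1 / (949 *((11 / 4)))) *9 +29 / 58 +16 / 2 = 177535 / 20878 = 8.50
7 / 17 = 0.41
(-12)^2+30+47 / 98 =17099 / 98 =174.48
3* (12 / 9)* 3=12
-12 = -12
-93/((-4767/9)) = 279/1589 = 0.18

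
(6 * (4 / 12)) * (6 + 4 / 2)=16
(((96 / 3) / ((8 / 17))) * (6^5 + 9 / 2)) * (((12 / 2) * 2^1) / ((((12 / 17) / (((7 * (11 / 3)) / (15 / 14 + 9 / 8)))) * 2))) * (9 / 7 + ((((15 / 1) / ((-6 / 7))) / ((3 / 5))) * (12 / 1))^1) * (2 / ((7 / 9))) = -1932038572464 / 41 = -47122892011.32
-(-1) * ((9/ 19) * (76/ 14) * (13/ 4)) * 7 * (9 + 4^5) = 120861/ 2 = 60430.50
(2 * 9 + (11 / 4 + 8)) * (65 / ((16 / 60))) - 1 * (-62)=113117 / 16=7069.81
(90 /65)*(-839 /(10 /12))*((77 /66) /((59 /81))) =-8562834 /3835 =-2232.81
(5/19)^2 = 25/361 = 0.07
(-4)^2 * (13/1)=208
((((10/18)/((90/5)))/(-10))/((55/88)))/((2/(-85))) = 17/81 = 0.21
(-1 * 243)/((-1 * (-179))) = -243/179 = -1.36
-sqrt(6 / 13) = -sqrt(78) / 13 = -0.68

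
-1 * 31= -31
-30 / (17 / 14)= -420 / 17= -24.71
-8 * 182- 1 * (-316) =-1140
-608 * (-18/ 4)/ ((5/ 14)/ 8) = 306432/ 5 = 61286.40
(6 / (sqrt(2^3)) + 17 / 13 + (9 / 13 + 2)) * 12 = 18 * sqrt(2) + 48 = 73.46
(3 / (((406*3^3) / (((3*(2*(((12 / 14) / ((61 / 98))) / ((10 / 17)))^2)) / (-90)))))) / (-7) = 0.00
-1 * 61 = -61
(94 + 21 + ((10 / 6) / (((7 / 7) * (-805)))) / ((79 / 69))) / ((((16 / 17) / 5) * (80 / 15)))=8108235 / 70784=114.55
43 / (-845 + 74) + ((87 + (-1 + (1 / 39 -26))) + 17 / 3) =657875 / 10023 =65.64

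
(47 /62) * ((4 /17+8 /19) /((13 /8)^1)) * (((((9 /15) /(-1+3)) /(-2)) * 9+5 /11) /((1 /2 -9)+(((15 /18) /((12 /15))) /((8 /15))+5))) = 125626112 /708770205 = 0.18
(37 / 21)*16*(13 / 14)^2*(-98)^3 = -68632928 / 3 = -22877642.67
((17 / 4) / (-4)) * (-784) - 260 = 573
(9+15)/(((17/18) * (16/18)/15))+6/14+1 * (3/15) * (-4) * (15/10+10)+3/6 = 500457/1190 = 420.55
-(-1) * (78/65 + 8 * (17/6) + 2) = 388/15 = 25.87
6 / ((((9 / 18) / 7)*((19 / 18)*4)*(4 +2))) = 63 / 19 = 3.32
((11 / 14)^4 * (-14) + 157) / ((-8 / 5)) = -2080835 / 21952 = -94.79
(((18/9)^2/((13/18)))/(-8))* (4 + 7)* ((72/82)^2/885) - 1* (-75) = 483454857/6446635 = 74.99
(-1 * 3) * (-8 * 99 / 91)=2376 / 91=26.11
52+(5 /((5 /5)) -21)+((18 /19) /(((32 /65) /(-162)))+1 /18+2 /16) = -188485 /684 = -275.56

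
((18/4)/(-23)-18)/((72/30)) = -1395/184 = -7.58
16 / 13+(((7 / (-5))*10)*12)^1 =-2168 / 13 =-166.77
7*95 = 665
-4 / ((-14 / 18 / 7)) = 36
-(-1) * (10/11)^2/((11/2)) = 200/1331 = 0.15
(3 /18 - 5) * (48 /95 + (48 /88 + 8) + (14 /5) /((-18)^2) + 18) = -132845491 /1015740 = -130.79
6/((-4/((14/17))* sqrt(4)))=-21/34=-0.62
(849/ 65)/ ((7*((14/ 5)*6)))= 0.11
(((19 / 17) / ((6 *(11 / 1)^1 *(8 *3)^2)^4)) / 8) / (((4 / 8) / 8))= 19 / 17753525226156589056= 0.00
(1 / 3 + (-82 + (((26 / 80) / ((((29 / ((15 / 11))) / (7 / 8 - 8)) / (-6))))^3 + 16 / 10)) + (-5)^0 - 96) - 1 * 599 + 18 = -755.79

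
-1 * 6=-6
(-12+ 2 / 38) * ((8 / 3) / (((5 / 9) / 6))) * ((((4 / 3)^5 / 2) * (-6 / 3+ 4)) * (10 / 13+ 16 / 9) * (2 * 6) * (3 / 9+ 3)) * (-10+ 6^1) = 35465986048 / 60021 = 590892.95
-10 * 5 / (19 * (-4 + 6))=-25 / 19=-1.32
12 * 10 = 120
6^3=216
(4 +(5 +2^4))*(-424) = -10600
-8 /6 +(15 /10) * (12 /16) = -5 /24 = -0.21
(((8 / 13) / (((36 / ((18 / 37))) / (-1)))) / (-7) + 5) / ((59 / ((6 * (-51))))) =-5152734 / 198653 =-25.94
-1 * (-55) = 55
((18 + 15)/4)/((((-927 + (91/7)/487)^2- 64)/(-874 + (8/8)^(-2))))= -2277533907/271705711040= -0.01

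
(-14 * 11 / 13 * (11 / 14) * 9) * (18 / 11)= -1782 / 13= -137.08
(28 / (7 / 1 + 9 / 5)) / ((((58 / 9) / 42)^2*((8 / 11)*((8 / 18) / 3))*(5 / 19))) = 128274111 / 26912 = 4766.43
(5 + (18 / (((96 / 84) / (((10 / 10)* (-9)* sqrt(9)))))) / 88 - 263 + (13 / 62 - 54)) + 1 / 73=-316.61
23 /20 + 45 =923 /20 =46.15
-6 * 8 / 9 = -16 / 3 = -5.33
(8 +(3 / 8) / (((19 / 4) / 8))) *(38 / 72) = 41 / 9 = 4.56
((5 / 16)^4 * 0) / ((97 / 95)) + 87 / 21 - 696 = -4843 / 7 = -691.86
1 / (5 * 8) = 1 / 40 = 0.02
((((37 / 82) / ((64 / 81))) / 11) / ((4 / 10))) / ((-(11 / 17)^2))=-4330665 / 13970176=-0.31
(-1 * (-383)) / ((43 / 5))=1915 / 43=44.53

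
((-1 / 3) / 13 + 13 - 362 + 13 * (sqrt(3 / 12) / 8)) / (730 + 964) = -0.21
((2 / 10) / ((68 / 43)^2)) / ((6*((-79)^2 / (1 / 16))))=1849 / 13852024320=0.00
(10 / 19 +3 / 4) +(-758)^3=-33099482815 / 76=-435519510.72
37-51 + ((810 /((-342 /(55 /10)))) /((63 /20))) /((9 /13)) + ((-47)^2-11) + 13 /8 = 20872345 /9576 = 2179.65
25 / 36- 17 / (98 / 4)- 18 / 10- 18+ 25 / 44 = -19.23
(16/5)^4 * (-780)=-10223616/125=-81788.93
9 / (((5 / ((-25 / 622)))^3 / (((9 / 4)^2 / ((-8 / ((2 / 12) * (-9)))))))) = -273375 / 61604313088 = -0.00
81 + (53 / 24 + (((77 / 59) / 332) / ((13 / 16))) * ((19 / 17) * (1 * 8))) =2162350873 / 25973688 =83.25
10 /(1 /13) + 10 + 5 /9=1265 /9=140.56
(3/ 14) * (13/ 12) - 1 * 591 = -33083/ 56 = -590.77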